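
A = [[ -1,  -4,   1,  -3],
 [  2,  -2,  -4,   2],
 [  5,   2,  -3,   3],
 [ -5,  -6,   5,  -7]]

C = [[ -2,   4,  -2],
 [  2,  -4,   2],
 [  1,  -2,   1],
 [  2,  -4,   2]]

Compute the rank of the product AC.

First compute AC:
[[-11,  22, -11],
 [ -8,  16,  -8],
 [ -3,   6,  -3],
 [-11,  22, -11]]
Now row reduce the product.
R2 ← R2 − (8/11)·R1: [0, 0, 0]
R3 ← R3 − (3/11)·R1: [0, 0, 0]
R4 ← R4 − R1: [0, 0, 0]
1 nonzero row, so rank(AC) = 1.

1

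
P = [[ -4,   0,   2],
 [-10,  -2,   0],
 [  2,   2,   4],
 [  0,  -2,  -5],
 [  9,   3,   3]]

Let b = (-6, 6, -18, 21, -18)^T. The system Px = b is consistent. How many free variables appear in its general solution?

1

Row reduce the augmented matrix [P | b].
R2 ← R2 − (5/2)·R1: [0, -2, -5, 21]
R3 ← R3 + (1/2)·R1: [0, 2, 5, -21]
R5 ← R5 + (9/4)·R1: [0, 3, 15/2, -63/2]
R3 ← R3 + R2: [0, 0, 0, 0]
R4 ← R4 − R2: [0, 0, 0, 0]
R5 ← R5 + (3/2)·R2: [0, 0, 0, 0]
The echelon form has 2 nonzero rows, and every pivot lies in the first 3 columns, so rank(P) = rank([P|b]) = 2.
The system is consistent.
Free variables = (unknowns) − (rank) = 3 − 2 = 1.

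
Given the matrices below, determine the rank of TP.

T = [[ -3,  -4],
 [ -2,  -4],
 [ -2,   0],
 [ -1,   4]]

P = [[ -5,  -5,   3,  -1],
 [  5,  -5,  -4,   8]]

First compute TP:
[[ -5,  35,   7, -29],
 [-10,  30,  10, -30],
 [ 10,  10,  -6,   2],
 [ 25, -15, -19,  33]]
Now row reduce the product.
R2 ← R2 − (2)·R1: [0, -40, -4, 28]
R3 ← R3 + (2)·R1: [0, 80, 8, -56]
R4 ← R4 + (5)·R1: [0, 160, 16, -112]
R3 ← R3 + (2)·R2: [0, 0, 0, 0]
R4 ← R4 + (4)·R2: [0, 0, 0, 0]
2 nonzero rows, so rank(TP) = 2.

2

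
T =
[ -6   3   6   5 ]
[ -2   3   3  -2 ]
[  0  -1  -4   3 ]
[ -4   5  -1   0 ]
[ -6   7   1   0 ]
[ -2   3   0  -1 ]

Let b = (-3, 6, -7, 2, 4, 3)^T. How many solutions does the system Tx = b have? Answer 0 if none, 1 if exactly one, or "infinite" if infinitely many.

Row reduce the augmented matrix [T | b].
R2 ← R2 − (1/3)·R1: [0, 2, 1, -11/3, 7]
R4 ← R4 − (2/3)·R1: [0, 3, -5, -10/3, 4]
R5 ← R5 − R1: [0, 4, -5, -5, 7]
R6 ← R6 − (1/3)·R1: [0, 2, -2, -8/3, 4]
R3 ← R3 + (1/2)·R2: [0, 0, -7/2, 7/6, -7/2]
R4 ← R4 − (3/2)·R2: [0, 0, -13/2, 13/6, -13/2]
R5 ← R5 − (2)·R2: [0, 0, -7, 7/3, -7]
R6 ← R6 − R2: [0, 0, -3, 1, -3]
R4 ← R4 − (13/7)·R3: [0, 0, 0, 0, 0]
R5 ← R5 − (2)·R3: [0, 0, 0, 0, 0]
R6 ← R6 − (6/7)·R3: [0, 0, 0, 0, 0]
The echelon form has 3 nonzero rows, and every pivot lies in the first 4 columns, so rank(T) = rank([T|b]) = 3.
The system is consistent.
rank = 3 < 4 unknowns, so there are infinitely many solutions.

infinite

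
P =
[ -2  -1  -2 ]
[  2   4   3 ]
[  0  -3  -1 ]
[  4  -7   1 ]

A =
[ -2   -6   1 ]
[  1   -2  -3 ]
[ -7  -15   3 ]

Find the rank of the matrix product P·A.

First compute PA:
[[ 17,  44,  -5],
 [-21, -65,  -1],
 [  4,  21,   6],
 [-22, -25,  28]]
Now row reduce the product.
R2 ← R2 + (21/17)·R1: [0, -181/17, -122/17]
R3 ← R3 − (4/17)·R1: [0, 181/17, 122/17]
R4 ← R4 + (22/17)·R1: [0, 543/17, 366/17]
R3 ← R3 + R2: [0, 0, 0]
R4 ← R4 + (3)·R2: [0, 0, 0]
2 nonzero rows, so rank(PA) = 2.

2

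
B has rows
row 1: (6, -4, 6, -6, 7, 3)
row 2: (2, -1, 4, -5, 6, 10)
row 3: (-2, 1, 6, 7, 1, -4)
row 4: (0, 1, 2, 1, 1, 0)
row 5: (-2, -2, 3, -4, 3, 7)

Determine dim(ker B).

1

Row reduce to echelon form.
R2 ← R2 − (1/3)·R1: [0, 1/3, 2, -3, 11/3, 9]
R3 ← R3 + (1/3)·R1: [0, -1/3, 8, 5, 10/3, -3]
R5 ← R5 + (1/3)·R1: [0, -10/3, 5, -6, 16/3, 8]
R3 ← R3 + R2: [0, 0, 10, 2, 7, 6]
R4 ← R4 − (3)·R2: [0, 0, -4, 10, -10, -27]
R5 ← R5 + (10)·R2: [0, 0, 25, -36, 42, 98]
R4 ← R4 + (2/5)·R3: [0, 0, 0, 54/5, -36/5, -123/5]
R5 ← R5 − (5/2)·R3: [0, 0, 0, -41, 49/2, 83]
R5 ← R5 + (205/54)·R4: [0, 0, 0, 0, -17/6, -187/18]
5 nonzero rows, so rank(B) = 5.
B has 6 columns; by rank–nullity, nullity = 6 − 5 = 1.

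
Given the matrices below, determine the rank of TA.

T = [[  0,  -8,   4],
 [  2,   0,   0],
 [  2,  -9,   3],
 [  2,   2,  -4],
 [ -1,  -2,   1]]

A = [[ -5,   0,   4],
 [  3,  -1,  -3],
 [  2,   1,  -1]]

2

First compute TA:
[[-16,  12,  20],
 [-10,   0,   8],
 [-31,  12,  32],
 [-12,  -6,   6],
 [  1,   3,   1]]
Now row reduce the product.
R2 ← R2 − (5/8)·R1: [0, -15/2, -9/2]
R3 ← R3 − (31/16)·R1: [0, -45/4, -27/4]
R4 ← R4 − (3/4)·R1: [0, -15, -9]
R5 ← R5 + (1/16)·R1: [0, 15/4, 9/4]
R3 ← R3 − (3/2)·R2: [0, 0, 0]
R4 ← R4 − (2)·R2: [0, 0, 0]
R5 ← R5 + (1/2)·R2: [0, 0, 0]
2 nonzero rows, so rank(TA) = 2.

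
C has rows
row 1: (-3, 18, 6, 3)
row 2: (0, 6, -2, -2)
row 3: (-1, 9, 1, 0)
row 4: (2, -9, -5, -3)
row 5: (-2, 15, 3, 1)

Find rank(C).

Row reduce to echelon form.
R3 ← R3 − (1/3)·R1: [0, 3, -1, -1]
R4 ← R4 + (2/3)·R1: [0, 3, -1, -1]
R5 ← R5 − (2/3)·R1: [0, 3, -1, -1]
R3 ← R3 − (1/2)·R2: [0, 0, 0, 0]
R4 ← R4 − (1/2)·R2: [0, 0, 0, 0]
R5 ← R5 − (1/2)·R2: [0, 0, 0, 0]
Echelon form has 2 nonzero rows, so rank(C) = 2.

2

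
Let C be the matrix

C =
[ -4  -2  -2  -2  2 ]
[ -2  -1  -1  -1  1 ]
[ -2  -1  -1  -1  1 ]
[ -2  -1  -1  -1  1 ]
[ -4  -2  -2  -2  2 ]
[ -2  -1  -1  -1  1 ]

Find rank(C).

Row reduce to echelon form.
R2 ← R2 − (1/2)·R1: [0, 0, 0, 0, 0]
R3 ← R3 − (1/2)·R1: [0, 0, 0, 0, 0]
R4 ← R4 − (1/2)·R1: [0, 0, 0, 0, 0]
R5 ← R5 − R1: [0, 0, 0, 0, 0]
R6 ← R6 − (1/2)·R1: [0, 0, 0, 0, 0]
Echelon form has 1 nonzero row, so rank(C) = 1.

1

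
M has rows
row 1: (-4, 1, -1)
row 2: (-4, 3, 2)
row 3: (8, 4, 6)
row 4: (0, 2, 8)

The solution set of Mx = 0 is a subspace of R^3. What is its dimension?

Row reduce to echelon form.
R2 ← R2 − R1: [0, 2, 3]
R3 ← R3 + (2)·R1: [0, 6, 4]
R3 ← R3 − (3)·R2: [0, 0, -5]
R4 ← R4 − R2: [0, 0, 5]
R4 ← R4 + R3: [0, 0, 0]
3 nonzero rows, so rank(M) = 3.
M has 3 columns; by rank–nullity, nullity = 3 − 3 = 0.

0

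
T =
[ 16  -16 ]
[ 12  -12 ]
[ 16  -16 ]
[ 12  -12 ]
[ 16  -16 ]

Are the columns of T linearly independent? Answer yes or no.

Row reduce T to echelon form.
R2 ← R2 − (3/4)·R1: [0, 0]
R3 ← R3 − R1: [0, 0]
R4 ← R4 − (3/4)·R1: [0, 0]
R5 ← R5 − R1: [0, 0]
1 pivot among 2 columns.
Only 1 < 2 pivot columns, so the columns are linearly dependent.

no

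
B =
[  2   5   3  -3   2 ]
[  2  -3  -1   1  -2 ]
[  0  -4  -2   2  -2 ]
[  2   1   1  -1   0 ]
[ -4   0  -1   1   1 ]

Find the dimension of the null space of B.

Row reduce to echelon form.
R2 ← R2 − R1: [0, -8, -4, 4, -4]
R4 ← R4 − R1: [0, -4, -2, 2, -2]
R5 ← R5 + (2)·R1: [0, 10, 5, -5, 5]
R3 ← R3 − (1/2)·R2: [0, 0, 0, 0, 0]
R4 ← R4 − (1/2)·R2: [0, 0, 0, 0, 0]
R5 ← R5 + (5/4)·R2: [0, 0, 0, 0, 0]
2 nonzero rows, so rank(B) = 2.
B has 5 columns; by rank–nullity, nullity = 5 − 2 = 3.

3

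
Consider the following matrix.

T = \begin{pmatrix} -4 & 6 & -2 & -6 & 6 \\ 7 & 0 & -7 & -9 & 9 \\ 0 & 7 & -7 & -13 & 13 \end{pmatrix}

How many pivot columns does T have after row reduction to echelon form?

Row reduce to echelon form.
R2 ← R2 + (7/4)·R1: [0, 21/2, -21/2, -39/2, 39/2]
R3 ← R3 − (2/3)·R2: [0, 0, 0, 0, 0]
Echelon form has 2 nonzero rows, so rank(T) = 2.
Each nonzero row contributes one pivot column: 2 pivot columns.

2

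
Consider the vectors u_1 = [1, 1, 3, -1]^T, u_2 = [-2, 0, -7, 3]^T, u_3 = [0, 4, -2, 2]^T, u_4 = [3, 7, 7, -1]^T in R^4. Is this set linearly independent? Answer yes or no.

no

Form the matrix with these vectors as rows and row reduce.
R2 ← R2 + (2)·R1: [0, 2, -1, 1]
R4 ← R4 − (3)·R1: [0, 4, -2, 2]
R3 ← R3 − (2)·R2: [0, 0, 0, 0]
R4 ← R4 − (2)·R2: [0, 0, 0, 0]
2 nonzero rows, so the 4 vectors span a space of dimension 2.
Since 2 < 4, the vectors are linearly dependent.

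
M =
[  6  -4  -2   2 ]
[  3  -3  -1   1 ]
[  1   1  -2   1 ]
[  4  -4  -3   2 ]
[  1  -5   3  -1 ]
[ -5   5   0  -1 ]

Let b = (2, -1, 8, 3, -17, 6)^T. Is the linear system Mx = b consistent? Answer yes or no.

Row reduce the augmented matrix [M | b].
R2 ← R2 − (1/2)·R1: [0, -1, 0, 0, -2]
R3 ← R3 − (1/6)·R1: [0, 5/3, -5/3, 2/3, 23/3]
R4 ← R4 − (2/3)·R1: [0, -4/3, -5/3, 2/3, 5/3]
R5 ← R5 − (1/6)·R1: [0, -13/3, 10/3, -4/3, -52/3]
R6 ← R6 + (5/6)·R1: [0, 5/3, -5/3, 2/3, 23/3]
R3 ← R3 + (5/3)·R2: [0, 0, -5/3, 2/3, 13/3]
R4 ← R4 − (4/3)·R2: [0, 0, -5/3, 2/3, 13/3]
R5 ← R5 − (13/3)·R2: [0, 0, 10/3, -4/3, -26/3]
R6 ← R6 + (5/3)·R2: [0, 0, -5/3, 2/3, 13/3]
R4 ← R4 − R3: [0, 0, 0, 0, 0]
R5 ← R5 + (2)·R3: [0, 0, 0, 0, 0]
R6 ← R6 − R3: [0, 0, 0, 0, 0]
The echelon form has 3 nonzero rows, and every pivot lies in the first 4 columns, so rank(M) = rank([M|b]) = 3.
The system is consistent.

yes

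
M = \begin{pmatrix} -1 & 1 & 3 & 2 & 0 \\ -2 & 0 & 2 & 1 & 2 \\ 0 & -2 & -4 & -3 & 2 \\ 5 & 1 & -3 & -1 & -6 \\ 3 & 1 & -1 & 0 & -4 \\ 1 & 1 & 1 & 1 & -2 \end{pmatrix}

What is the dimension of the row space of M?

2

Row reduce to echelon form.
R2 ← R2 − (2)·R1: [0, -2, -4, -3, 2]
R4 ← R4 + (5)·R1: [0, 6, 12, 9, -6]
R5 ← R5 + (3)·R1: [0, 4, 8, 6, -4]
R6 ← R6 + R1: [0, 2, 4, 3, -2]
R3 ← R3 − R2: [0, 0, 0, 0, 0]
R4 ← R4 + (3)·R2: [0, 0, 0, 0, 0]
R5 ← R5 + (2)·R2: [0, 0, 0, 0, 0]
R6 ← R6 + R2: [0, 0, 0, 0, 0]
Echelon form has 2 nonzero rows, so rank(M) = 2.
The row space has dimension equal to the rank: 2.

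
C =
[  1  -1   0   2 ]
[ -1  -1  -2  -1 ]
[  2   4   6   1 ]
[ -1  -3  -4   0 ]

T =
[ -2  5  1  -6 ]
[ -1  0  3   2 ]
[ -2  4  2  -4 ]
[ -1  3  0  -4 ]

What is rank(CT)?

2

First compute CT:
[[ -3,  11,  -2, -16],
 [  8, -16,  -8,  16],
 [-21,  37,  26, -32],
 [ 13, -21, -18,  16]]
Now row reduce the product.
R2 ← R2 + (8/3)·R1: [0, 40/3, -40/3, -80/3]
R3 ← R3 − (7)·R1: [0, -40, 40, 80]
R4 ← R4 + (13/3)·R1: [0, 80/3, -80/3, -160/3]
R3 ← R3 + (3)·R2: [0, 0, 0, 0]
R4 ← R4 − (2)·R2: [0, 0, 0, 0]
2 nonzero rows, so rank(CT) = 2.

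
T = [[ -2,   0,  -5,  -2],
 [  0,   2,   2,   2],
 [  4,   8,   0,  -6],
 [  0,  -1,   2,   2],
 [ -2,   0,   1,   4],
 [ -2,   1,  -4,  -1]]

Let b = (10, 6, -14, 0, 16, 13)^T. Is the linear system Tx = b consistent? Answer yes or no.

Row reduce the augmented matrix [T | b].
R3 ← R3 + (2)·R1: [0, 8, -10, -10, 6]
R5 ← R5 − R1: [0, 0, 6, 6, 6]
R6 ← R6 − R1: [0, 1, 1, 1, 3]
R3 ← R3 − (4)·R2: [0, 0, -18, -18, -18]
R4 ← R4 + (1/2)·R2: [0, 0, 3, 3, 3]
R6 ← R6 − (1/2)·R2: [0, 0, 0, 0, 0]
R4 ← R4 + (1/6)·R3: [0, 0, 0, 0, 0]
R5 ← R5 + (1/3)·R3: [0, 0, 0, 0, 0]
The echelon form has 3 nonzero rows, and every pivot lies in the first 4 columns, so rank(T) = rank([T|b]) = 3.
The system is consistent.

yes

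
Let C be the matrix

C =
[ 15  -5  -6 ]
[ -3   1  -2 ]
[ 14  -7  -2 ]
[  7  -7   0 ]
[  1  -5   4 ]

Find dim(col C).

3

Row reduce to echelon form.
R2 ← R2 + (1/5)·R1: [0, 0, -16/5]
R3 ← R3 − (14/15)·R1: [0, -7/3, 18/5]
R4 ← R4 − (7/15)·R1: [0, -14/3, 14/5]
R5 ← R5 − (1/15)·R1: [0, -14/3, 22/5]
Swap R2 ↔ R3
R4 ← R4 − (2)·R2: [0, 0, -22/5]
R5 ← R5 − (2)·R2: [0, 0, -14/5]
R4 ← R4 − (11/8)·R3: [0, 0, 0]
R5 ← R5 − (7/8)·R3: [0, 0, 0]
Echelon form has 3 nonzero rows, so rank(C) = 3.
The column space has dimension equal to the rank: 3.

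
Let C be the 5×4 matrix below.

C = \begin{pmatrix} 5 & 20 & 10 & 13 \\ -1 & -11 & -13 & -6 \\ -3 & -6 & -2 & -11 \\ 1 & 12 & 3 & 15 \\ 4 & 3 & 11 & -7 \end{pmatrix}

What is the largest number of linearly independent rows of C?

4

Row reduce to echelon form.
R2 ← R2 + (1/5)·R1: [0, -7, -11, -17/5]
R3 ← R3 + (3/5)·R1: [0, 6, 4, -16/5]
R4 ← R4 − (1/5)·R1: [0, 8, 1, 62/5]
R5 ← R5 − (4/5)·R1: [0, -13, 3, -87/5]
R3 ← R3 + (6/7)·R2: [0, 0, -38/7, -214/35]
R4 ← R4 + (8/7)·R2: [0, 0, -81/7, 298/35]
R5 ← R5 − (13/7)·R2: [0, 0, 164/7, -388/35]
R4 ← R4 − (81/38)·R3: [0, 0, 0, 2047/95]
R5 ← R5 + (82/19)·R3: [0, 0, 0, -712/19]
R5 ← R5 + (40/23)·R4: [0, 0, 0, 0]
Echelon form has 4 nonzero rows, so rank(C) = 4.
The rank gives the maximum number of linearly independent rows: 4.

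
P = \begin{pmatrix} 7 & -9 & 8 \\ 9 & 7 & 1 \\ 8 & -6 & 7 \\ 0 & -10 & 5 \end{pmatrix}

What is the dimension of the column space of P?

Row reduce to echelon form.
R2 ← R2 − (9/7)·R1: [0, 130/7, -65/7]
R3 ← R3 − (8/7)·R1: [0, 30/7, -15/7]
R3 ← R3 − (3/13)·R2: [0, 0, 0]
R4 ← R4 + (7/13)·R2: [0, 0, 0]
Echelon form has 2 nonzero rows, so rank(P) = 2.
The column space has dimension equal to the rank: 2.

2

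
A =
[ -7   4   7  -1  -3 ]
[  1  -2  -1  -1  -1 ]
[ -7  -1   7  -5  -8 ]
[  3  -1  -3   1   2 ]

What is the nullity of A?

3

Row reduce to echelon form.
R2 ← R2 + (1/7)·R1: [0, -10/7, 0, -8/7, -10/7]
R3 ← R3 − R1: [0, -5, 0, -4, -5]
R4 ← R4 + (3/7)·R1: [0, 5/7, 0, 4/7, 5/7]
R3 ← R3 − (7/2)·R2: [0, 0, 0, 0, 0]
R4 ← R4 + (1/2)·R2: [0, 0, 0, 0, 0]
2 nonzero rows, so rank(A) = 2.
A has 5 columns; by rank–nullity, nullity = 5 − 2 = 3.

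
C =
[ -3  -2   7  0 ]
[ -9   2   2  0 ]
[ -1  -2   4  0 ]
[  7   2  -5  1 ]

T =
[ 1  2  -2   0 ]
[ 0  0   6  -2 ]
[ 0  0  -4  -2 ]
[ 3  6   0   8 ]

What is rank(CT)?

3

First compute CT:
[[ -3,  -6, -34, -10],
 [ -9, -18,  22,  -8],
 [ -1,  -2, -26,  -4],
 [ 10,  20,  18,  14]]
Now row reduce the product.
R2 ← R2 − (3)·R1: [0, 0, 124, 22]
R3 ← R3 − (1/3)·R1: [0, 0, -44/3, -2/3]
R4 ← R4 + (10/3)·R1: [0, 0, -286/3, -58/3]
R3 ← R3 + (11/93)·R2: [0, 0, 0, 60/31]
R4 ← R4 + (143/186)·R2: [0, 0, 0, -75/31]
R4 ← R4 + (5/4)·R3: [0, 0, 0, 0]
3 nonzero rows, so rank(CT) = 3.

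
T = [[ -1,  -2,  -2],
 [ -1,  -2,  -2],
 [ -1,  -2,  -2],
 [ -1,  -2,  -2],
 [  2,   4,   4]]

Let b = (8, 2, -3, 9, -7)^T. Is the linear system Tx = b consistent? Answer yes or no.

no

Row reduce the augmented matrix [T | b].
R2 ← R2 − R1: [0, 0, 0, -6]
R3 ← R3 − R1: [0, 0, 0, -11]
R4 ← R4 − R1: [0, 0, 0, 1]
R5 ← R5 + (2)·R1: [0, 0, 0, 9]
R3 ← R3 − (11/6)·R2: [0, 0, 0, 0]
R4 ← R4 + (1/6)·R2: [0, 0, 0, 0]
R5 ← R5 + (3/2)·R2: [0, 0, 0, 0]
The echelon form has 2 nonzero rows; the last pivot sits in the augmented column, so rank(T) = 1 but rank([T|b]) = 2.
Since the ranks differ, the system is inconsistent.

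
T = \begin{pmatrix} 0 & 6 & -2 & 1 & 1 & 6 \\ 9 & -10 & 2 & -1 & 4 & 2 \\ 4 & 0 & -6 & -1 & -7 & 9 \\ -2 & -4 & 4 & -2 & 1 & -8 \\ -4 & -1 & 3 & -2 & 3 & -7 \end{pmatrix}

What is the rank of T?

5

Row reduce to echelon form.
Swap R1 ↔ R2
R3 ← R3 − (4/9)·R1: [0, 40/9, -62/9, -5/9, -79/9, 73/9]
R4 ← R4 + (2/9)·R1: [0, -56/9, 40/9, -20/9, 17/9, -68/9]
R5 ← R5 + (4/9)·R1: [0, -49/9, 35/9, -22/9, 43/9, -55/9]
R3 ← R3 − (20/27)·R2: [0, 0, -146/27, -35/27, -257/27, 11/3]
R4 ← R4 + (28/27)·R2: [0, 0, 64/27, -32/27, 79/27, -4/3]
R5 ← R5 + (49/54)·R2: [0, 0, 56/27, -83/54, 307/54, -2/3]
R4 ← R4 + (32/73)·R3: [0, 0, 0, -128/73, -91/73, 20/73]
R5 ← R5 + (28/73)·R3: [0, 0, 0, -297/146, 297/146, 54/73]
R5 ← R5 − (297/256)·R4: [0, 0, 0, 0, 891/256, 27/64]
Echelon form has 5 nonzero rows, so rank(T) = 5.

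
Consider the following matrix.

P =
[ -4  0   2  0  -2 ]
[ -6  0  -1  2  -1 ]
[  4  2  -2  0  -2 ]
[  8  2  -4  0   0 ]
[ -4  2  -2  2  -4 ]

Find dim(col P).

Row reduce to echelon form.
R2 ← R2 − (3/2)·R1: [0, 0, -4, 2, 2]
R3 ← R3 + R1: [0, 2, 0, 0, -4]
R4 ← R4 + (2)·R1: [0, 2, 0, 0, -4]
R5 ← R5 − R1: [0, 2, -4, 2, -2]
Swap R2 ↔ R3
R4 ← R4 − R2: [0, 0, 0, 0, 0]
R5 ← R5 − R2: [0, 0, -4, 2, 2]
R5 ← R5 − R3: [0, 0, 0, 0, 0]
Echelon form has 3 nonzero rows, so rank(P) = 3.
The column space has dimension equal to the rank: 3.

3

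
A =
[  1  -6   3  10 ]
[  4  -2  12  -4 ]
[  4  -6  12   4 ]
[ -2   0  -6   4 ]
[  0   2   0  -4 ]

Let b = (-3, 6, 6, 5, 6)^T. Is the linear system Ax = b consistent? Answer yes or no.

no

Row reduce the augmented matrix [A | b].
R2 ← R2 − (4)·R1: [0, 22, 0, -44, 18]
R3 ← R3 − (4)·R1: [0, 18, 0, -36, 18]
R4 ← R4 + (2)·R1: [0, -12, 0, 24, -1]
R3 ← R3 − (9/11)·R2: [0, 0, 0, 0, 36/11]
R4 ← R4 + (6/11)·R2: [0, 0, 0, 0, 97/11]
R5 ← R5 − (1/11)·R2: [0, 0, 0, 0, 48/11]
R4 ← R4 − (97/36)·R3: [0, 0, 0, 0, 0]
R5 ← R5 − (4/3)·R3: [0, 0, 0, 0, 0]
The echelon form has 3 nonzero rows; the last pivot sits in the augmented column, so rank(A) = 2 but rank([A|b]) = 3.
Since the ranks differ, the system is inconsistent.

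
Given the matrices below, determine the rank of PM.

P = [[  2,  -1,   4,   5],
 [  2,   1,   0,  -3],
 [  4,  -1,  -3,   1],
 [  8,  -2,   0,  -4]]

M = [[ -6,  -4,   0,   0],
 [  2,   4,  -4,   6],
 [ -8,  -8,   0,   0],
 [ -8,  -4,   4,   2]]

4

First compute PM:
[[-86, -64,  24,   4],
 [ 14,   8, -16,   0],
 [-10,   0,   8,  -4],
 [-20, -24,  -8, -20]]
Now row reduce the product.
R2 ← R2 + (7/43)·R1: [0, -104/43, -520/43, 28/43]
R3 ← R3 − (5/43)·R1: [0, 320/43, 224/43, -192/43]
R4 ← R4 − (10/43)·R1: [0, -392/43, -584/43, -900/43]
R3 ← R3 + (40/13)·R2: [0, 0, -32, -32/13]
R4 ← R4 − (49/13)·R2: [0, 0, 32, -304/13]
R4 ← R4 + R3: [0, 0, 0, -336/13]
4 nonzero rows, so rank(PM) = 4.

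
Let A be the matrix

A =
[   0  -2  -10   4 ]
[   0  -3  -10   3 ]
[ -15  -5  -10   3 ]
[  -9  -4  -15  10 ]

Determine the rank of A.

4

Row reduce to echelon form.
Swap R1 ↔ R3
R4 ← R4 − (3/5)·R1: [0, -1, -9, 41/5]
R3 ← R3 − (2/3)·R2: [0, 0, -10/3, 2]
R4 ← R4 − (1/3)·R2: [0, 0, -17/3, 36/5]
R4 ← R4 − (17/10)·R3: [0, 0, 0, 19/5]
Echelon form has 4 nonzero rows, so rank(A) = 4.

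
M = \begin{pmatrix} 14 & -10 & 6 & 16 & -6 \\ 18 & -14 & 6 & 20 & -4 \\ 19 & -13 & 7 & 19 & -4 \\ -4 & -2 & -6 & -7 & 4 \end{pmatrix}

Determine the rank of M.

Row reduce to echelon form.
R2 ← R2 − (9/7)·R1: [0, -8/7, -12/7, -4/7, 26/7]
R3 ← R3 − (19/14)·R1: [0, 4/7, -8/7, -19/7, 29/7]
R4 ← R4 + (2/7)·R1: [0, -34/7, -30/7, -17/7, 16/7]
R3 ← R3 + (1/2)·R2: [0, 0, -2, -3, 6]
R4 ← R4 − (17/4)·R2: [0, 0, 3, 0, -27/2]
R4 ← R4 + (3/2)·R3: [0, 0, 0, -9/2, -9/2]
Echelon form has 4 nonzero rows, so rank(M) = 4.

4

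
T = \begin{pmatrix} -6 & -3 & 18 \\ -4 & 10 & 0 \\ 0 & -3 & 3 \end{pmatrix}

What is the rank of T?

Row reduce to echelon form.
R2 ← R2 − (2/3)·R1: [0, 12, -12]
R3 ← R3 + (1/4)·R2: [0, 0, 0]
Echelon form has 2 nonzero rows, so rank(T) = 2.

2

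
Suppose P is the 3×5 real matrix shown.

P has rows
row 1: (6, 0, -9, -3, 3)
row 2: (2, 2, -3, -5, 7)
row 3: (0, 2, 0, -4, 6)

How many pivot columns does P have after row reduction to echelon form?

2

Row reduce to echelon form.
R2 ← R2 − (1/3)·R1: [0, 2, 0, -4, 6]
R3 ← R3 − R2: [0, 0, 0, 0, 0]
Echelon form has 2 nonzero rows, so rank(P) = 2.
Each nonzero row contributes one pivot column: 2 pivot columns.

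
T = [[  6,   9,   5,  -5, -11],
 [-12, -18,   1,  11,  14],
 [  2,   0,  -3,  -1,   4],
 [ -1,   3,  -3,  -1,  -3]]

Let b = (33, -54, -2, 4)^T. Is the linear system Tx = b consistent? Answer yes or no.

yes

Row reduce the augmented matrix [T | b].
R2 ← R2 + (2)·R1: [0, 0, 11, 1, -8, 12]
R3 ← R3 − (1/3)·R1: [0, -3, -14/3, 2/3, 23/3, -13]
R4 ← R4 + (1/6)·R1: [0, 9/2, -13/6, -11/6, -29/6, 19/2]
Swap R2 ↔ R3
R4 ← R4 + (3/2)·R2: [0, 0, -55/6, -5/6, 20/3, -10]
R4 ← R4 + (5/6)·R3: [0, 0, 0, 0, 0, 0]
The echelon form has 3 nonzero rows, and every pivot lies in the first 5 columns, so rank(T) = rank([T|b]) = 3.
The system is consistent.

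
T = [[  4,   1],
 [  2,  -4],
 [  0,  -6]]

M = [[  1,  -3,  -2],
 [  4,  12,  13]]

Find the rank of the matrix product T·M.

First compute TM:
[[  8,   0,   5],
 [-14, -54, -56],
 [-24, -72, -78]]
Now row reduce the product.
R2 ← R2 + (7/4)·R1: [0, -54, -189/4]
R3 ← R3 + (3)·R1: [0, -72, -63]
R3 ← R3 − (4/3)·R2: [0, 0, 0]
2 nonzero rows, so rank(TM) = 2.

2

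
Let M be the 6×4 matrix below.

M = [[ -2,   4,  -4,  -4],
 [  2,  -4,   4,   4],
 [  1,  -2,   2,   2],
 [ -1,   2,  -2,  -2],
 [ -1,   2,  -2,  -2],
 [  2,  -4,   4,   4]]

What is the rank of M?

1

Row reduce to echelon form.
R2 ← R2 + R1: [0, 0, 0, 0]
R3 ← R3 + (1/2)·R1: [0, 0, 0, 0]
R4 ← R4 − (1/2)·R1: [0, 0, 0, 0]
R5 ← R5 − (1/2)·R1: [0, 0, 0, 0]
R6 ← R6 + R1: [0, 0, 0, 0]
Echelon form has 1 nonzero row, so rank(M) = 1.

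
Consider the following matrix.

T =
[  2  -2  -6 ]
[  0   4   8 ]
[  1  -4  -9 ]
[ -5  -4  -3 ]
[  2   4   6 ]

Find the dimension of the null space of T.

1

Row reduce to echelon form.
R3 ← R3 − (1/2)·R1: [0, -3, -6]
R4 ← R4 + (5/2)·R1: [0, -9, -18]
R5 ← R5 − R1: [0, 6, 12]
R3 ← R3 + (3/4)·R2: [0, 0, 0]
R4 ← R4 + (9/4)·R2: [0, 0, 0]
R5 ← R5 − (3/2)·R2: [0, 0, 0]
2 nonzero rows, so rank(T) = 2.
T has 3 columns; by rank–nullity, nullity = 3 − 2 = 1.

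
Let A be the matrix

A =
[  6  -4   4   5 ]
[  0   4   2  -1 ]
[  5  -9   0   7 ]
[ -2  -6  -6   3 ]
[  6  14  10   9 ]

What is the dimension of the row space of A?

3

Row reduce to echelon form.
R3 ← R3 − (5/6)·R1: [0, -17/3, -10/3, 17/6]
R4 ← R4 + (1/3)·R1: [0, -22/3, -14/3, 14/3]
R5 ← R5 − R1: [0, 18, 6, 4]
R3 ← R3 + (17/12)·R2: [0, 0, -1/2, 17/12]
R4 ← R4 + (11/6)·R2: [0, 0, -1, 17/6]
R5 ← R5 − (9/2)·R2: [0, 0, -3, 17/2]
R4 ← R4 − (2)·R3: [0, 0, 0, 0]
R5 ← R5 − (6)·R3: [0, 0, 0, 0]
Echelon form has 3 nonzero rows, so rank(A) = 3.
The row space has dimension equal to the rank: 3.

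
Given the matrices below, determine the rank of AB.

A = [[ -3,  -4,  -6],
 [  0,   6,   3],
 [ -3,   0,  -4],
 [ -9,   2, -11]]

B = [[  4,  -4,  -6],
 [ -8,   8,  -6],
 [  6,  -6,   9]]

First compute AB:
[[-16,  16, -12],
 [-30,  30,  -9],
 [-36,  36, -18],
 [-118, 118, -57]]
Now row reduce the product.
R2 ← R2 − (15/8)·R1: [0, 0, 27/2]
R3 ← R3 − (9/4)·R1: [0, 0, 9]
R4 ← R4 − (59/8)·R1: [0, 0, 63/2]
R3 ← R3 − (2/3)·R2: [0, 0, 0]
R4 ← R4 − (7/3)·R2: [0, 0, 0]
2 nonzero rows, so rank(AB) = 2.

2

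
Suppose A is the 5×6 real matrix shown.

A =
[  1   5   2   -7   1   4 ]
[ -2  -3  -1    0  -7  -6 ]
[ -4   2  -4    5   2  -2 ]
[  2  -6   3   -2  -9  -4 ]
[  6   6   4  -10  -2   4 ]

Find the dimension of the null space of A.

1

Row reduce to echelon form.
R2 ← R2 + (2)·R1: [0, 7, 3, -14, -5, 2]
R3 ← R3 + (4)·R1: [0, 22, 4, -23, 6, 14]
R4 ← R4 − (2)·R1: [0, -16, -1, 12, -11, -12]
R5 ← R5 − (6)·R1: [0, -24, -8, 32, -8, -20]
R3 ← R3 − (22/7)·R2: [0, 0, -38/7, 21, 152/7, 54/7]
R4 ← R4 + (16/7)·R2: [0, 0, 41/7, -20, -157/7, -52/7]
R5 ← R5 + (24/7)·R2: [0, 0, 16/7, -16, -176/7, -92/7]
R4 ← R4 + (41/38)·R3: [0, 0, 0, 101/38, 1, 17/19]
R5 ← R5 + (8/19)·R3: [0, 0, 0, -136/19, -16, -188/19]
R5 ← R5 + (272/101)·R4: [0, 0, 0, 0, -1344/101, -756/101]
5 nonzero rows, so rank(A) = 5.
A has 6 columns; by rank–nullity, nullity = 6 − 5 = 1.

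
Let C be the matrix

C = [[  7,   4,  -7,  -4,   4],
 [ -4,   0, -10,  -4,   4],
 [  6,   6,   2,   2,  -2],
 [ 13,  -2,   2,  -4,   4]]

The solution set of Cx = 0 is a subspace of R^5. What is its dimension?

2

Row reduce to echelon form.
R2 ← R2 + (4/7)·R1: [0, 16/7, -14, -44/7, 44/7]
R3 ← R3 − (6/7)·R1: [0, 18/7, 8, 38/7, -38/7]
R4 ← R4 − (13/7)·R1: [0, -66/7, 15, 24/7, -24/7]
R3 ← R3 − (9/8)·R2: [0, 0, 95/4, 25/2, -25/2]
R4 ← R4 + (33/8)·R2: [0, 0, -171/4, -45/2, 45/2]
R4 ← R4 + (9/5)·R3: [0, 0, 0, 0, 0]
3 nonzero rows, so rank(C) = 3.
C has 5 columns; by rank–nullity, nullity = 5 − 3 = 2.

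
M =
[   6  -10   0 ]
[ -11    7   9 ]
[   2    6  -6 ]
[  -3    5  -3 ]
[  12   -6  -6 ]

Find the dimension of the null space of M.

Row reduce to echelon form.
R2 ← R2 + (11/6)·R1: [0, -34/3, 9]
R3 ← R3 − (1/3)·R1: [0, 28/3, -6]
R4 ← R4 + (1/2)·R1: [0, 0, -3]
R5 ← R5 − (2)·R1: [0, 14, -6]
R3 ← R3 + (14/17)·R2: [0, 0, 24/17]
R5 ← R5 + (21/17)·R2: [0, 0, 87/17]
R4 ← R4 + (17/8)·R3: [0, 0, 0]
R5 ← R5 − (29/8)·R3: [0, 0, 0]
3 nonzero rows, so rank(M) = 3.
M has 3 columns; by rank–nullity, nullity = 3 − 3 = 0.

0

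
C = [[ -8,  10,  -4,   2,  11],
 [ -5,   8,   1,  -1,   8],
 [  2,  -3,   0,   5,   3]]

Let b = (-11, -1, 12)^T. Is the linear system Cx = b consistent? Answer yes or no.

Row reduce the augmented matrix [C | b].
R2 ← R2 − (5/8)·R1: [0, 7/4, 7/2, -9/4, 9/8, 47/8]
R3 ← R3 + (1/4)·R1: [0, -1/2, -1, 11/2, 23/4, 37/4]
R3 ← R3 + (2/7)·R2: [0, 0, 0, 34/7, 85/14, 153/14]
The echelon form has 3 nonzero rows, and every pivot lies in the first 5 columns, so rank(C) = rank([C|b]) = 3.
The system is consistent.

yes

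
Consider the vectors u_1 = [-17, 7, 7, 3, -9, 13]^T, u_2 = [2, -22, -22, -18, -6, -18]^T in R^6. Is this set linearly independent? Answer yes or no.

Form the matrix with these vectors as rows and row reduce.
R2 ← R2 + (2/17)·R1: [0, -360/17, -360/17, -300/17, -120/17, -280/17]
2 nonzero rows, so the 2 vectors span a space of dimension 2.
Since 2 = 2, the vectors are linearly independent.

yes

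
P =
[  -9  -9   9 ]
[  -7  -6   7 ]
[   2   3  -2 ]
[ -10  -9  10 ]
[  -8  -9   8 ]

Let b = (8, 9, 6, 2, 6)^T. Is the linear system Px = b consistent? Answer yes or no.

Row reduce the augmented matrix [P | b].
R2 ← R2 − (7/9)·R1: [0, 1, 0, 25/9]
R3 ← R3 + (2/9)·R1: [0, 1, 0, 70/9]
R4 ← R4 − (10/9)·R1: [0, 1, 0, -62/9]
R5 ← R5 − (8/9)·R1: [0, -1, 0, -10/9]
R3 ← R3 − R2: [0, 0, 0, 5]
R4 ← R4 − R2: [0, 0, 0, -29/3]
R5 ← R5 + R2: [0, 0, 0, 5/3]
R4 ← R4 + (29/15)·R3: [0, 0, 0, 0]
R5 ← R5 − (1/3)·R3: [0, 0, 0, 0]
The echelon form has 3 nonzero rows; the last pivot sits in the augmented column, so rank(P) = 2 but rank([P|b]) = 3.
Since the ranks differ, the system is inconsistent.

no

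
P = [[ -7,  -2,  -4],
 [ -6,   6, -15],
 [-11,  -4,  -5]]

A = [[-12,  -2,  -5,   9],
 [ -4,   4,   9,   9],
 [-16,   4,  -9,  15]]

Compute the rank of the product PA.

2

First compute PA:
[[156, -10,  53, -141],
 [288, -24, 219, -225],
 [228, -14,  64, -210]]
Now row reduce the product.
R2 ← R2 − (24/13)·R1: [0, -72/13, 1575/13, 459/13]
R3 ← R3 − (19/13)·R1: [0, 8/13, -175/13, -51/13]
R3 ← R3 + (1/9)·R2: [0, 0, 0, 0]
2 nonzero rows, so rank(PA) = 2.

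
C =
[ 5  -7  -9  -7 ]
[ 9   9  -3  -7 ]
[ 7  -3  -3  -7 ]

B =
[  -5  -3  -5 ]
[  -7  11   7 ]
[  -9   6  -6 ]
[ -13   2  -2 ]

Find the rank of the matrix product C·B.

3

First compute CB:
[[196, -160,  -6],
 [ 10,  40,  50],
 [104, -86, -24]]
Now row reduce the product.
R2 ← R2 − (5/98)·R1: [0, 2360/49, 2465/49]
R3 ← R3 − (26/49)·R1: [0, -54/49, -1020/49]
R3 ← R3 + (27/1180)·R2: [0, 0, -4641/236]
3 nonzero rows, so rank(CB) = 3.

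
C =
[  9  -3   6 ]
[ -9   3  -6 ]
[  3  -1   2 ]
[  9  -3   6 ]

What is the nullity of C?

2

Row reduce to echelon form.
R2 ← R2 + R1: [0, 0, 0]
R3 ← R3 − (1/3)·R1: [0, 0, 0]
R4 ← R4 − R1: [0, 0, 0]
1 nonzero row, so rank(C) = 1.
C has 3 columns; by rank–nullity, nullity = 3 − 1 = 2.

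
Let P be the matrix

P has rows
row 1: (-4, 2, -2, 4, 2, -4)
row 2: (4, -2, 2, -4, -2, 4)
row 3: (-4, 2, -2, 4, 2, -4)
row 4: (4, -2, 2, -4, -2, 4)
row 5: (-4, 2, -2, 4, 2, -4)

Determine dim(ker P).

Row reduce to echelon form.
R2 ← R2 + R1: [0, 0, 0, 0, 0, 0]
R3 ← R3 − R1: [0, 0, 0, 0, 0, 0]
R4 ← R4 + R1: [0, 0, 0, 0, 0, 0]
R5 ← R5 − R1: [0, 0, 0, 0, 0, 0]
1 nonzero row, so rank(P) = 1.
P has 6 columns; by rank–nullity, nullity = 6 − 1 = 5.

5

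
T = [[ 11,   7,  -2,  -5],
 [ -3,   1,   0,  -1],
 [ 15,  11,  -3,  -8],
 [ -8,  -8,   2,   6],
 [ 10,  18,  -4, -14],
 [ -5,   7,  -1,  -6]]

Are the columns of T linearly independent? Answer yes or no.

no

Row reduce T to echelon form.
R2 ← R2 + (3/11)·R1: [0, 32/11, -6/11, -26/11]
R3 ← R3 − (15/11)·R1: [0, 16/11, -3/11, -13/11]
R4 ← R4 + (8/11)·R1: [0, -32/11, 6/11, 26/11]
R5 ← R5 − (10/11)·R1: [0, 128/11, -24/11, -104/11]
R6 ← R6 + (5/11)·R1: [0, 112/11, -21/11, -91/11]
R3 ← R3 − (1/2)·R2: [0, 0, 0, 0]
R4 ← R4 + R2: [0, 0, 0, 0]
R5 ← R5 − (4)·R2: [0, 0, 0, 0]
R6 ← R6 − (7/2)·R2: [0, 0, 0, 0]
2 pivots among 4 columns.
Only 2 < 4 pivot columns, so the columns are linearly dependent.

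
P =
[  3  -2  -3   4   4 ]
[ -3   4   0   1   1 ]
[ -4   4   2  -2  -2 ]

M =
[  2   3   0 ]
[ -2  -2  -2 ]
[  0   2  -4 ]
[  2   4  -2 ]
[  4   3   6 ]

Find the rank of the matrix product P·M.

First compute PM:
[[ 34,  35,  32],
 [ -8, -10,  -4],
 [-28, -30, -24]]
Now row reduce the product.
R2 ← R2 + (4/17)·R1: [0, -30/17, 60/17]
R3 ← R3 + (14/17)·R1: [0, -20/17, 40/17]
R3 ← R3 − (2/3)·R2: [0, 0, 0]
2 nonzero rows, so rank(PM) = 2.

2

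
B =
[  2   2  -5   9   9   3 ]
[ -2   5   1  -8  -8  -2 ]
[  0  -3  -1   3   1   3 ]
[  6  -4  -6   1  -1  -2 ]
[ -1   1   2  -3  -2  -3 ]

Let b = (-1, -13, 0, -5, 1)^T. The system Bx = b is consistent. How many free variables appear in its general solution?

Row reduce the augmented matrix [B | b].
R2 ← R2 + R1: [0, 7, -4, 1, 1, 1, -14]
R4 ← R4 − (3)·R1: [0, -10, 9, -26, -28, -11, -2]
R5 ← R5 + (1/2)·R1: [0, 2, -1/2, 3/2, 5/2, -3/2, 1/2]
R3 ← R3 + (3/7)·R2: [0, 0, -19/7, 24/7, 10/7, 24/7, -6]
R4 ← R4 + (10/7)·R2: [0, 0, 23/7, -172/7, -186/7, -67/7, -22]
R5 ← R5 − (2/7)·R2: [0, 0, 9/14, 17/14, 31/14, -25/14, 9/2]
R4 ← R4 + (23/19)·R3: [0, 0, 0, -388/19, -472/19, -103/19, -556/19]
R5 ← R5 + (9/38)·R3: [0, 0, 0, 77/38, 97/38, -37/38, 117/38]
R5 ← R5 + (77/776)·R4: [0, 0, 0, 0, 17/194, -1173/776, 17/97]
The echelon form has 5 nonzero rows, and every pivot lies in the first 6 columns, so rank(B) = rank([B|b]) = 5.
The system is consistent.
Free variables = (unknowns) − (rank) = 6 − 5 = 1.

1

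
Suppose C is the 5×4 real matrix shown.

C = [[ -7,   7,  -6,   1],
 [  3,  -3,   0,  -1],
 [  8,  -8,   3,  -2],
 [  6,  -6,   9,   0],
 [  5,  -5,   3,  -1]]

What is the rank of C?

2

Row reduce to echelon form.
R2 ← R2 + (3/7)·R1: [0, 0, -18/7, -4/7]
R3 ← R3 + (8/7)·R1: [0, 0, -27/7, -6/7]
R4 ← R4 + (6/7)·R1: [0, 0, 27/7, 6/7]
R5 ← R5 + (5/7)·R1: [0, 0, -9/7, -2/7]
R3 ← R3 − (3/2)·R2: [0, 0, 0, 0]
R4 ← R4 + (3/2)·R2: [0, 0, 0, 0]
R5 ← R5 − (1/2)·R2: [0, 0, 0, 0]
Echelon form has 2 nonzero rows, so rank(C) = 2.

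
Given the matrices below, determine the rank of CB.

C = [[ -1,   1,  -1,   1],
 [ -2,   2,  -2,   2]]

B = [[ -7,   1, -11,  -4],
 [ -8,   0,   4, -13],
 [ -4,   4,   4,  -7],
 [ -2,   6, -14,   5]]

1

First compute CB:
[[  1,   1,  -3,   3],
 [  2,   2,  -6,   6]]
Now row reduce the product.
R2 ← R2 − (2)·R1: [0, 0, 0, 0]
1 nonzero row, so rank(CB) = 1.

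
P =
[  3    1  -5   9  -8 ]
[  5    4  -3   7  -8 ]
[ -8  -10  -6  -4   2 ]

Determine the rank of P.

Row reduce to echelon form.
R2 ← R2 − (5/3)·R1: [0, 7/3, 16/3, -8, 16/3]
R3 ← R3 + (8/3)·R1: [0, -22/3, -58/3, 20, -58/3]
R3 ← R3 + (22/7)·R2: [0, 0, -18/7, -36/7, -18/7]
Echelon form has 3 nonzero rows, so rank(P) = 3.

3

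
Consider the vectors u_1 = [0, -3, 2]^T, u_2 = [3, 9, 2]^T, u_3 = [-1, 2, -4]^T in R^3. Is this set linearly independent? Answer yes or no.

Form the matrix with these vectors as rows and row reduce.
Swap R1 ↔ R2
R3 ← R3 + (1/3)·R1: [0, 5, -10/3]
R3 ← R3 + (5/3)·R2: [0, 0, 0]
2 nonzero rows, so the 3 vectors span a space of dimension 2.
Since 2 < 3, the vectors are linearly dependent.

no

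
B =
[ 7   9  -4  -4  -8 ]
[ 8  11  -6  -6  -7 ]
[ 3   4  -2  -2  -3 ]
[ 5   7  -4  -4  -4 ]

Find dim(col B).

2

Row reduce to echelon form.
R2 ← R2 − (8/7)·R1: [0, 5/7, -10/7, -10/7, 15/7]
R3 ← R3 − (3/7)·R1: [0, 1/7, -2/7, -2/7, 3/7]
R4 ← R4 − (5/7)·R1: [0, 4/7, -8/7, -8/7, 12/7]
R3 ← R3 − (1/5)·R2: [0, 0, 0, 0, 0]
R4 ← R4 − (4/5)·R2: [0, 0, 0, 0, 0]
Echelon form has 2 nonzero rows, so rank(B) = 2.
The column space has dimension equal to the rank: 2.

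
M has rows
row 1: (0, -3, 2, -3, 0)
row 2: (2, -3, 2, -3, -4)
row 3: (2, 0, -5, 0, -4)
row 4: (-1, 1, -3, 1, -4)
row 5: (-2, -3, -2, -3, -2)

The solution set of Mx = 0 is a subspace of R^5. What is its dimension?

Row reduce to echelon form.
Swap R1 ↔ R2
R3 ← R3 − R1: [0, 3, -7, 3, 0]
R4 ← R4 + (1/2)·R1: [0, -1/2, -2, -1/2, -6]
R5 ← R5 + R1: [0, -6, 0, -6, -6]
R3 ← R3 + R2: [0, 0, -5, 0, 0]
R4 ← R4 − (1/6)·R2: [0, 0, -7/3, 0, -6]
R5 ← R5 − (2)·R2: [0, 0, -4, 0, -6]
R4 ← R4 − (7/15)·R3: [0, 0, 0, 0, -6]
R5 ← R5 − (4/5)·R3: [0, 0, 0, 0, -6]
R5 ← R5 − R4: [0, 0, 0, 0, 0]
4 nonzero rows, so rank(M) = 4.
M has 5 columns; by rank–nullity, nullity = 5 − 4 = 1.

1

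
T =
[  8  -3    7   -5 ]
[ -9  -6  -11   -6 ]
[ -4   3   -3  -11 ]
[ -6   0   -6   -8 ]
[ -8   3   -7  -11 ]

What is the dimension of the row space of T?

3

Row reduce to echelon form.
R2 ← R2 + (9/8)·R1: [0, -75/8, -25/8, -93/8]
R3 ← R3 + (1/2)·R1: [0, 3/2, 1/2, -27/2]
R4 ← R4 + (3/4)·R1: [0, -9/4, -3/4, -47/4]
R5 ← R5 + R1: [0, 0, 0, -16]
R3 ← R3 + (4/25)·R2: [0, 0, 0, -384/25]
R4 ← R4 − (6/25)·R2: [0, 0, 0, -224/25]
R4 ← R4 − (7/12)·R3: [0, 0, 0, 0]
R5 ← R5 − (25/24)·R3: [0, 0, 0, 0]
Echelon form has 3 nonzero rows, so rank(T) = 3.
The row space has dimension equal to the rank: 3.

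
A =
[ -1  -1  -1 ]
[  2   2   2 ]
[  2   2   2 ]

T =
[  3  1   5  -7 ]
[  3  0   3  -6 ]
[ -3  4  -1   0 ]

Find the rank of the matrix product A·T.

1

First compute AT:
[[ -3,  -5,  -7,  13],
 [  6,  10,  14, -26],
 [  6,  10,  14, -26]]
Now row reduce the product.
R2 ← R2 + (2)·R1: [0, 0, 0, 0]
R3 ← R3 + (2)·R1: [0, 0, 0, 0]
1 nonzero row, so rank(AT) = 1.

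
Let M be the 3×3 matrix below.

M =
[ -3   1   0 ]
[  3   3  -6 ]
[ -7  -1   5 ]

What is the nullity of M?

1

Row reduce to echelon form.
R2 ← R2 + R1: [0, 4, -6]
R3 ← R3 − (7/3)·R1: [0, -10/3, 5]
R3 ← R3 + (5/6)·R2: [0, 0, 0]
2 nonzero rows, so rank(M) = 2.
M has 3 columns; by rank–nullity, nullity = 3 − 2 = 1.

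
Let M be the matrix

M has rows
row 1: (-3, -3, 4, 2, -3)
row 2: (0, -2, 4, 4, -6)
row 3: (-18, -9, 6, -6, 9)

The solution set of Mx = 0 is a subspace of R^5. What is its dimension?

Row reduce to echelon form.
R3 ← R3 − (6)·R1: [0, 9, -18, -18, 27]
R3 ← R3 + (9/2)·R2: [0, 0, 0, 0, 0]
2 nonzero rows, so rank(M) = 2.
M has 5 columns; by rank–nullity, nullity = 5 − 2 = 3.

3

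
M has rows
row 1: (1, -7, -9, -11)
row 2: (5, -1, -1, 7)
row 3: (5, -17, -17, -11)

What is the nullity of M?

Row reduce to echelon form.
R2 ← R2 − (5)·R1: [0, 34, 44, 62]
R3 ← R3 − (5)·R1: [0, 18, 28, 44]
R3 ← R3 − (9/17)·R2: [0, 0, 80/17, 190/17]
3 nonzero rows, so rank(M) = 3.
M has 4 columns; by rank–nullity, nullity = 4 − 3 = 1.

1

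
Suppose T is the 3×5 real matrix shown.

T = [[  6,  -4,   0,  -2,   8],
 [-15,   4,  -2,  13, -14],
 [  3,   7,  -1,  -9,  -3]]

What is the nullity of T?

Row reduce to echelon form.
R2 ← R2 + (5/2)·R1: [0, -6, -2, 8, 6]
R3 ← R3 − (1/2)·R1: [0, 9, -1, -8, -7]
R3 ← R3 + (3/2)·R2: [0, 0, -4, 4, 2]
3 nonzero rows, so rank(T) = 3.
T has 5 columns; by rank–nullity, nullity = 5 − 3 = 2.

2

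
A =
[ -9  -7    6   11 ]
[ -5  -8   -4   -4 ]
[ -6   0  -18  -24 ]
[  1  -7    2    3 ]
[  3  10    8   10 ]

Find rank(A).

3

Row reduce to echelon form.
R2 ← R2 − (5/9)·R1: [0, -37/9, -22/3, -91/9]
R3 ← R3 − (2/3)·R1: [0, 14/3, -22, -94/3]
R4 ← R4 + (1/9)·R1: [0, -70/9, 8/3, 38/9]
R5 ← R5 + (1/3)·R1: [0, 23/3, 10, 41/3]
R3 ← R3 + (42/37)·R2: [0, 0, -1122/37, -1584/37]
R4 ← R4 − (70/37)·R2: [0, 0, 612/37, 864/37]
R5 ← R5 + (69/37)·R2: [0, 0, -136/37, -192/37]
R4 ← R4 + (6/11)·R3: [0, 0, 0, 0]
R5 ← R5 − (4/33)·R3: [0, 0, 0, 0]
Echelon form has 3 nonzero rows, so rank(A) = 3.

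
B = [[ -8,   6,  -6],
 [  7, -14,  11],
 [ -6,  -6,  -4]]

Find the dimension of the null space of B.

0

Row reduce to echelon form.
R2 ← R2 + (7/8)·R1: [0, -35/4, 23/4]
R3 ← R3 − (3/4)·R1: [0, -21/2, 1/2]
R3 ← R3 − (6/5)·R2: [0, 0, -32/5]
3 nonzero rows, so rank(B) = 3.
B has 3 columns; by rank–nullity, nullity = 3 − 3 = 0.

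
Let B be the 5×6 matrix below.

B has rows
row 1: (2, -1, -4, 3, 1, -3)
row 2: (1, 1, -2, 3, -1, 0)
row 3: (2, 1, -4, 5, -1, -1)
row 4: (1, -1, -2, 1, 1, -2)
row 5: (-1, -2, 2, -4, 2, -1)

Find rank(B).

Row reduce to echelon form.
R2 ← R2 − (1/2)·R1: [0, 3/2, 0, 3/2, -3/2, 3/2]
R3 ← R3 − R1: [0, 2, 0, 2, -2, 2]
R4 ← R4 − (1/2)·R1: [0, -1/2, 0, -1/2, 1/2, -1/2]
R5 ← R5 + (1/2)·R1: [0, -5/2, 0, -5/2, 5/2, -5/2]
R3 ← R3 − (4/3)·R2: [0, 0, 0, 0, 0, 0]
R4 ← R4 + (1/3)·R2: [0, 0, 0, 0, 0, 0]
R5 ← R5 + (5/3)·R2: [0, 0, 0, 0, 0, 0]
Echelon form has 2 nonzero rows, so rank(B) = 2.

2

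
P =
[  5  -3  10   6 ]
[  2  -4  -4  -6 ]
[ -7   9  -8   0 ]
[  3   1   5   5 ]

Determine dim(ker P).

Row reduce to echelon form.
R2 ← R2 − (2/5)·R1: [0, -14/5, -8, -42/5]
R3 ← R3 + (7/5)·R1: [0, 24/5, 6, 42/5]
R4 ← R4 − (3/5)·R1: [0, 14/5, -1, 7/5]
R3 ← R3 + (12/7)·R2: [0, 0, -54/7, -6]
R4 ← R4 + R2: [0, 0, -9, -7]
R4 ← R4 − (7/6)·R3: [0, 0, 0, 0]
3 nonzero rows, so rank(P) = 3.
P has 4 columns; by rank–nullity, nullity = 4 − 3 = 1.

1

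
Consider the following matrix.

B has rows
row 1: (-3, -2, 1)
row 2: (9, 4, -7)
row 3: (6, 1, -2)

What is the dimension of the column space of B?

Row reduce to echelon form.
R2 ← R2 + (3)·R1: [0, -2, -4]
R3 ← R3 + (2)·R1: [0, -3, 0]
R3 ← R3 − (3/2)·R2: [0, 0, 6]
Echelon form has 3 nonzero rows, so rank(B) = 3.
The column space has dimension equal to the rank: 3.

3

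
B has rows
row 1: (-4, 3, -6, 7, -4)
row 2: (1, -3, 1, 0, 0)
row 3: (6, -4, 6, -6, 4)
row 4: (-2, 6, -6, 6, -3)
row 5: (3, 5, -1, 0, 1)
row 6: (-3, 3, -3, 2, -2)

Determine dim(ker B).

Row reduce to echelon form.
R2 ← R2 + (1/4)·R1: [0, -9/4, -1/2, 7/4, -1]
R3 ← R3 + (3/2)·R1: [0, 1/2, -3, 9/2, -2]
R4 ← R4 − (1/2)·R1: [0, 9/2, -3, 5/2, -1]
R5 ← R5 + (3/4)·R1: [0, 29/4, -11/2, 21/4, -2]
R6 ← R6 − (3/4)·R1: [0, 3/4, 3/2, -13/4, 1]
R3 ← R3 + (2/9)·R2: [0, 0, -28/9, 44/9, -20/9]
R4 ← R4 + (2)·R2: [0, 0, -4, 6, -3]
R5 ← R5 + (29/9)·R2: [0, 0, -64/9, 98/9, -47/9]
R6 ← R6 + (1/3)·R2: [0, 0, 4/3, -8/3, 2/3]
R4 ← R4 − (9/7)·R3: [0, 0, 0, -2/7, -1/7]
R5 ← R5 − (16/7)·R3: [0, 0, 0, -2/7, -1/7]
R6 ← R6 + (3/7)·R3: [0, 0, 0, -4/7, -2/7]
R5 ← R5 − R4: [0, 0, 0, 0, 0]
R6 ← R6 − (2)·R4: [0, 0, 0, 0, 0]
4 nonzero rows, so rank(B) = 4.
B has 5 columns; by rank–nullity, nullity = 5 − 4 = 1.

1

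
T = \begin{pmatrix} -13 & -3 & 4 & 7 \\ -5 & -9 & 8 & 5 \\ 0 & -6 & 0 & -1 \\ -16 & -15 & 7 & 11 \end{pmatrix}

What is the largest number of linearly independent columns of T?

4

Row reduce to echelon form.
R2 ← R2 − (5/13)·R1: [0, -102/13, 84/13, 30/13]
R4 ← R4 − (16/13)·R1: [0, -147/13, 27/13, 31/13]
R3 ← R3 − (13/17)·R2: [0, 0, -84/17, -47/17]
R4 ← R4 − (49/34)·R2: [0, 0, -123/17, -16/17]
R4 ← R4 − (41/28)·R3: [0, 0, 0, 87/28]
Echelon form has 4 nonzero rows, so rank(T) = 4.
The rank gives the maximum number of linearly independent columns: 4.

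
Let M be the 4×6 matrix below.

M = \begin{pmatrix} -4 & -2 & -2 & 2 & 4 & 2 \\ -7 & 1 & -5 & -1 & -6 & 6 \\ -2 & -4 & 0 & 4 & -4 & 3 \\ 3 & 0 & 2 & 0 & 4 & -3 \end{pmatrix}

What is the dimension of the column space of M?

Row reduce to echelon form.
R2 ← R2 − (7/4)·R1: [0, 9/2, -3/2, -9/2, -13, 5/2]
R3 ← R3 − (1/2)·R1: [0, -3, 1, 3, -6, 2]
R4 ← R4 + (3/4)·R1: [0, -3/2, 1/2, 3/2, 7, -3/2]
R3 ← R3 + (2/3)·R2: [0, 0, 0, 0, -44/3, 11/3]
R4 ← R4 + (1/3)·R2: [0, 0, 0, 0, 8/3, -2/3]
R4 ← R4 + (2/11)·R3: [0, 0, 0, 0, 0, 0]
Echelon form has 3 nonzero rows, so rank(M) = 3.
The column space has dimension equal to the rank: 3.

3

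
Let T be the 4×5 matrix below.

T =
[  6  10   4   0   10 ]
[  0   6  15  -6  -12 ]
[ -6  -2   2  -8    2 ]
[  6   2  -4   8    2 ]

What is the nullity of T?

Row reduce to echelon form.
R3 ← R3 + R1: [0, 8, 6, -8, 12]
R4 ← R4 − R1: [0, -8, -8, 8, -8]
R3 ← R3 − (4/3)·R2: [0, 0, -14, 0, 28]
R4 ← R4 + (4/3)·R2: [0, 0, 12, 0, -24]
R4 ← R4 + (6/7)·R3: [0, 0, 0, 0, 0]
3 nonzero rows, so rank(T) = 3.
T has 5 columns; by rank–nullity, nullity = 5 − 3 = 2.

2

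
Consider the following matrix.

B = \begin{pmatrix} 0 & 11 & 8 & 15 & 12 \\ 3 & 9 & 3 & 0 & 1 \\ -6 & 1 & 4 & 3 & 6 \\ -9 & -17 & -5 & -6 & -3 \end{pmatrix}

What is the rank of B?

Row reduce to echelon form.
Swap R1 ↔ R2
R3 ← R3 + (2)·R1: [0, 19, 10, 3, 8]
R4 ← R4 + (3)·R1: [0, 10, 4, -6, 0]
R3 ← R3 − (19/11)·R2: [0, 0, -42/11, -252/11, -140/11]
R4 ← R4 − (10/11)·R2: [0, 0, -36/11, -216/11, -120/11]
R4 ← R4 − (6/7)·R3: [0, 0, 0, 0, 0]
Echelon form has 3 nonzero rows, so rank(B) = 3.

3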